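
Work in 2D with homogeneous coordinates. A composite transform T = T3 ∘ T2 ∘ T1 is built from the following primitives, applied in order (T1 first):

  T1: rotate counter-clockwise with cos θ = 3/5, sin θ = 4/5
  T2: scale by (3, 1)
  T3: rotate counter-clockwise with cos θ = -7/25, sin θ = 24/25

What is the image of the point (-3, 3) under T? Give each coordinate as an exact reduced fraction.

T1 rotate counter-clockwise with cos θ = 3/5, sin θ = 4/5: (-3, 3) → (-21/5, -3/5)
T2 scale by (3, 1): (-21/5, -3/5) → (-63/5, -3/5)
T3 rotate counter-clockwise with cos θ = -7/25, sin θ = 24/25: (-63/5, -3/5) → (513/125, -1491/125)

T(p) = (513/125, -1491/125)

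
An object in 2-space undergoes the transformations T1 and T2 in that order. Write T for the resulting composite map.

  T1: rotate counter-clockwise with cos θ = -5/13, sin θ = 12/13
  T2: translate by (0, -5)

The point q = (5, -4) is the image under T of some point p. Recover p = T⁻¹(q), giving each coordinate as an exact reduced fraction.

p = (-1, -5)

T1 = [-5/13 -12/13 0; 12/13 -5/13 0; 0 0 1]
T2·T1 = [-5/13 -12/13 0; 12/13 -5/13 -5; 0 0 1]
det M = 1; M⁻¹ = [-5/13 12/13 60/13; -12/13 -5/13 -25/13; 0 0 1]
M⁻¹ · (5, -4)ᵀ = (-1, -5)ᵀ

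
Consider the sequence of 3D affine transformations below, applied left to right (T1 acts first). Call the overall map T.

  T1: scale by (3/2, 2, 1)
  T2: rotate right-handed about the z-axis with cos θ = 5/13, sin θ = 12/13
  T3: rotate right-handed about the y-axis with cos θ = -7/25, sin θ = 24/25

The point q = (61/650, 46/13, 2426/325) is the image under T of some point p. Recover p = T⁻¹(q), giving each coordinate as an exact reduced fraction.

T1 = [3/2 0 0 0; 0 2 0 0; 0 0 1 0; 0 0 0 1]
T2·T1 = [15/26 -24/13 0 0; 18/13 10/13 0 0; 0 0 1 0; 0 0 0 1]
T3·…·T1 = [-21/130 168/325 24/25 0; 18/13 10/13 0 0; -36/65 576/325 -7/25 0; 0 0 0 1]
det M = 3; M⁻¹ = [-14/195 8/13 -16/65 0; 42/325 5/26 144/325 0; 24/25 0 -7/25 0; 0 0 0 1]
M⁻¹ · (61/650, 46/13, 2426/325)ᵀ = (1/3, 4, -2)ᵀ

p = (1/3, 4, -2)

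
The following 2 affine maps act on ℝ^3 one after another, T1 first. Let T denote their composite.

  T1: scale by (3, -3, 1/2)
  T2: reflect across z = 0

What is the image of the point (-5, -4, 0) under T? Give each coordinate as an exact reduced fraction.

T1 scale by (3, -3, 1/2): (-5, -4, 0) → (-15, 12, 0)
T2 reflect across z = 0: (-15, 12, 0) → (-15, 12, 0)

T(p) = (-15, 12, 0)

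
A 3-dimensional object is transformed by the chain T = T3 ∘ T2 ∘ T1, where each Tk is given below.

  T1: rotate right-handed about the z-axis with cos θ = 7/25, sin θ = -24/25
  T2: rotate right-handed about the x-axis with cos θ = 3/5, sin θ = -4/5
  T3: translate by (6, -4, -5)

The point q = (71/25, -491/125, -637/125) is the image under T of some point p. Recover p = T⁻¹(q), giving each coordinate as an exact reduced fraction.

p = (-1, -3, 0)

T1 = [7/25 24/25 0 0; -24/25 7/25 0 0; 0 0 1 0; 0 0 0 1]
T2·T1 = [7/25 24/25 0 0; -72/125 21/125 4/5 0; 96/125 -28/125 3/5 0; 0 0 0 1]
T3·…·T1 = [7/25 24/25 0 6; -72/125 21/125 4/5 -4; 96/125 -28/125 3/5 -5; 0 0 0 1]
det M = 1; M⁻¹ = [7/25 -72/125 96/125 -18/125; 24/25 21/125 -28/125 -776/125; 0 4/5 3/5 31/5; 0 0 0 1]
M⁻¹ · (71/25, -491/125, -637/125)ᵀ = (-1, -3, 0)ᵀ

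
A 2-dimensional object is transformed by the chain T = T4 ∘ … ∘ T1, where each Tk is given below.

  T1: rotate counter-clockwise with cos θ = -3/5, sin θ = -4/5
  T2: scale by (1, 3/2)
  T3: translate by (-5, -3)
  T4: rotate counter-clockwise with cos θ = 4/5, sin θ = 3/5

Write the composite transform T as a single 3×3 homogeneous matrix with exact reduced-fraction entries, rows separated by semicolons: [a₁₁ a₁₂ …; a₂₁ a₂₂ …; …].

T1 = [-3/5 4/5 0; -4/5 -3/5 0; 0 0 1]
T2·T1 = [-3/5 4/5 0; -6/5 -9/10 0; 0 0 1]
T3·…·T1 = [-3/5 4/5 -5; -6/5 -9/10 -3; 0 0 1]
T4·…·T1 = [6/25 59/50 -11/5; -33/25 -6/25 -27/5; 0 0 1]

T = [6/25 59/50 -11/5; -33/25 -6/25 -27/5; 0 0 1]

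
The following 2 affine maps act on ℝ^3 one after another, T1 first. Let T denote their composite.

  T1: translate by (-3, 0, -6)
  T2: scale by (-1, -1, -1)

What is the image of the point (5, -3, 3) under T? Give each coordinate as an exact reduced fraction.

T1 translate by (-3, 0, -6): (5, -3, 3) → (2, -3, -3)
T2 scale by (-1, -1, -1): (2, -3, -3) → (-2, 3, 3)

T(p) = (-2, 3, 3)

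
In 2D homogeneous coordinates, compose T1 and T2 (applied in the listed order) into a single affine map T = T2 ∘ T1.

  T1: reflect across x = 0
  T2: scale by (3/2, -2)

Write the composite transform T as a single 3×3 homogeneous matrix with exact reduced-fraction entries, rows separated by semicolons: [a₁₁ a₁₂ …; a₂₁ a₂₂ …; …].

T1 = [-1 0 0; 0 1 0; 0 0 1]
T2·T1 = [-3/2 0 0; 0 -2 0; 0 0 1]

T = [-3/2 0 0; 0 -2 0; 0 0 1]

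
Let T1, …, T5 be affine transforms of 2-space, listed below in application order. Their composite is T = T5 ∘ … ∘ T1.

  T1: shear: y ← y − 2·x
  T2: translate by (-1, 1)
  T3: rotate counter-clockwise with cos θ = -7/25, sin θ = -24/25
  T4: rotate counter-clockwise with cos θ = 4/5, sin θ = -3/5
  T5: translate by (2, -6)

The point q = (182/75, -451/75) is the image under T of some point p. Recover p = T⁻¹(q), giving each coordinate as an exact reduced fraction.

T1 = [1 0 0; -2 1 0; 0 0 1]
T2·T1 = [1 0 -1; -2 1 1; 0 0 1]
T3·…·T1 = [-11/5 24/25 31/25; -2/5 -7/25 17/25; 0 0 1]
T4·…·T1 = [-2 3/5 7/5; 1 -4/5 -1/5; 0 0 1]
T5·…·T1 = [-2 3/5 17/5; 1 -4/5 -31/5; 0 0 1]
det M = 1; M⁻¹ = [-4/5 -3/5 -1; -1 -2 -9; 0 0 1]
M⁻¹ · (182/75, -451/75)ᵀ = (2/3, 3/5)ᵀ

p = (2/3, 3/5)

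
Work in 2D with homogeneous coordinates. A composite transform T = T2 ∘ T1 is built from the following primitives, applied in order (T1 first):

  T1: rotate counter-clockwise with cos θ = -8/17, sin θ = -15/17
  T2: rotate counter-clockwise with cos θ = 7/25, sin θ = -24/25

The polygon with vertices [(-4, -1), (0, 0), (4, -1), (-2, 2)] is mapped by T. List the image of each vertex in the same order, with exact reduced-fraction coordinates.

T1 rotate counter-clockwise with cos θ = -8/17, sin θ = -15/17: (-4, -1) → (1, 4); (0, 0) → (0, 0); (4, -1) → (-47/17, -52/17); (-2, 2) → (46/17, 14/17)
T2 rotate counter-clockwise with cos θ = 7/25, sin θ = -24/25: (1, 4) → (103/25, 4/25); (0, 0) → (0, 0); (-47/17, -52/17) → (-1577/425, 764/425); (46/17, 14/17) → (658/425, -1006/425)

image vertices: (103/25, 4/25), (0, 0), (-1577/425, 764/425), (658/425, -1006/425)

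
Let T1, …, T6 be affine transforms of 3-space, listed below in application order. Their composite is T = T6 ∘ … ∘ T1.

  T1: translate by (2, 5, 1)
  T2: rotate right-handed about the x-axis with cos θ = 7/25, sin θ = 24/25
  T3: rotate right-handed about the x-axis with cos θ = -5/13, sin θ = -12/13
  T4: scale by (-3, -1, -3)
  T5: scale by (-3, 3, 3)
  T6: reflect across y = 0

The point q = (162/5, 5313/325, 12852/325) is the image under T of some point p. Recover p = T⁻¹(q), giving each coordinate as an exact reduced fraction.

p = (8/5, 2, -1)

T1 = [1 0 0 2; 0 1 0 5; 0 0 1 1; 0 0 0 1]
T2·T1 = [1 0 0 2; 0 7/25 -24/25 11/25; 0 24/25 7/25 127/25; 0 0 0 1]
T3·…·T1 = [1 0 0 2; 0 253/325 204/325 113/25; 0 -204/325 253/325 -59/25; 0 0 0 1]
T4·…·T1 = [-3 0 0 -6; 0 -253/325 -204/325 -113/25; 0 612/325 -759/325 177/25; 0 0 0 1]
T5·…·T1 = [9 0 0 18; 0 -759/325 -612/325 -339/25; 0 1836/325 -2277/325 531/25; 0 0 0 1]
T6·…·T1 = [9 0 0 18; 0 759/325 612/325 339/25; 0 1836/325 -2277/325 531/25; 0 0 0 1]
det M = -243; M⁻¹ = [1/9 0 0 -2; 0 253/975 68/975 -5; 0 68/325 -253/2925 -1; 0 0 0 1]
M⁻¹ · (162/5, 5313/325, 12852/325)ᵀ = (8/5, 2, -1)ᵀ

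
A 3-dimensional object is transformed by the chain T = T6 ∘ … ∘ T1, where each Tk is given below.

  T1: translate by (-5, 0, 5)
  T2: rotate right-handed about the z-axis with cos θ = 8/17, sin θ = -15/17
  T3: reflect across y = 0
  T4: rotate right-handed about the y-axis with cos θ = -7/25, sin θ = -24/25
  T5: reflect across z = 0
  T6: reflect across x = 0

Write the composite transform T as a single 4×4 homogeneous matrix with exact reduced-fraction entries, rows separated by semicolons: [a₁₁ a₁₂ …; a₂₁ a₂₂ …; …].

T1 = [1 0 0 -5; 0 1 0 0; 0 0 1 5; 0 0 0 1]
T2·T1 = [8/17 15/17 0 -40/17; -15/17 8/17 0 75/17; 0 0 1 5; 0 0 0 1]
T3·…·T1 = [8/17 15/17 0 -40/17; 15/17 -8/17 0 -75/17; 0 0 1 5; 0 0 0 1]
T4·…·T1 = [-56/425 -21/85 -24/25 -352/85; 15/17 -8/17 0 -75/17; 192/425 72/85 -7/25 -311/85; 0 0 0 1]
T5·…·T1 = [-56/425 -21/85 -24/25 -352/85; 15/17 -8/17 0 -75/17; -192/425 -72/85 7/25 311/85; 0 0 0 1]
T6·…·T1 = [56/425 21/85 24/25 352/85; 15/17 -8/17 0 -75/17; -192/425 -72/85 7/25 311/85; 0 0 0 1]

T = [56/425 21/85 24/25 352/85; 15/17 -8/17 0 -75/17; -192/425 -72/85 7/25 311/85; 0 0 0 1]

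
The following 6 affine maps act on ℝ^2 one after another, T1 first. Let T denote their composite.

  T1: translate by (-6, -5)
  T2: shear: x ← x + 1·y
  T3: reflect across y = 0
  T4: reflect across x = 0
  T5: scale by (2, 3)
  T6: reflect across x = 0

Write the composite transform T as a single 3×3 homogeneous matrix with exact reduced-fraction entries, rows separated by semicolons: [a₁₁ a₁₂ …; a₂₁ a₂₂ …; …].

T = [2 2 -22; 0 -3 15; 0 0 1]

T1 = [1 0 -6; 0 1 -5; 0 0 1]
T2·T1 = [1 1 -11; 0 1 -5; 0 0 1]
T3·…·T1 = [1 1 -11; 0 -1 5; 0 0 1]
T4·…·T1 = [-1 -1 11; 0 -1 5; 0 0 1]
T5·…·T1 = [-2 -2 22; 0 -3 15; 0 0 1]
T6·…·T1 = [2 2 -22; 0 -3 15; 0 0 1]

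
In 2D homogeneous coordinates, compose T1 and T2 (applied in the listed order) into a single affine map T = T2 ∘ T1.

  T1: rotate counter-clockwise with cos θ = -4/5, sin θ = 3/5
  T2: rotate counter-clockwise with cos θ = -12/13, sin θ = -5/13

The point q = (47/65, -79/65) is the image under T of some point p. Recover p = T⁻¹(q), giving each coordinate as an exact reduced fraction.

T1 = [-4/5 -3/5 0; 3/5 -4/5 0; 0 0 1]
T2·T1 = [63/65 16/65 0; -16/65 63/65 0; 0 0 1]
det M = 1; M⁻¹ = [63/65 -16/65 0; 16/65 63/65 0; 0 0 1]
M⁻¹ · (47/65, -79/65)ᵀ = (1, -1)ᵀ

p = (1, -1)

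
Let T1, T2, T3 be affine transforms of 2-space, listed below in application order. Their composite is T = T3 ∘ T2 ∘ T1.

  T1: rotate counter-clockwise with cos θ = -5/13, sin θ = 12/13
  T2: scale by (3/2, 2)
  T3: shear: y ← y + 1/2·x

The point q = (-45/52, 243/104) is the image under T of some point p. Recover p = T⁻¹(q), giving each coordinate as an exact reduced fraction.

T1 = [-5/13 -12/13 0; 12/13 -5/13 0; 0 0 1]
T2·T1 = [-15/26 -18/13 0; 24/13 -10/13 0; 0 0 1]
T3·…·T1 = [-15/26 -18/13 0; 81/52 -19/13 0; 0 0 1]
det M = 3; M⁻¹ = [-19/39 6/13 0; -27/52 -5/26 0; 0 0 1]
M⁻¹ · (-45/52, 243/104)ᵀ = (3/2, 0)ᵀ

p = (3/2, 0)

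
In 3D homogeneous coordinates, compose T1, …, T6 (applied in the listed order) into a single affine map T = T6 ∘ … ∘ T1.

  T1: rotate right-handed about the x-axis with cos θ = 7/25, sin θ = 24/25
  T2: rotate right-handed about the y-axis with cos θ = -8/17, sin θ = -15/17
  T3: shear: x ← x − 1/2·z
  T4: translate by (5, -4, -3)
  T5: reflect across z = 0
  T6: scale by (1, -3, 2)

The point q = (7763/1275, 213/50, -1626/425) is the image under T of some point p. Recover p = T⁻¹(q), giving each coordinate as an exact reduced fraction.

p = (8/3, -9/2, -4)

T1 = [1 0 0 0; 0 7/25 -24/25 0; 0 24/25 7/25 0; 0 0 0 1]
T2·T1 = [-8/17 -72/85 -21/85 0; 0 7/25 -24/25 0; 15/17 -192/425 -56/425 0; 0 0 0 1]
T3·…·T1 = [-31/34 -264/425 -77/425 0; 0 7/25 -24/25 0; 15/17 -192/425 -56/425 0; 0 0 0 1]
T4·…·T1 = [-31/34 -264/425 -77/425 5; 0 7/25 -24/25 -4; 15/17 -192/425 -56/425 -3; 0 0 0 1]
T5·…·T1 = [-31/34 -264/425 -77/425 5; 0 7/25 -24/25 -4; -15/17 192/425 56/425 3; 0 0 0 1]
T6·…·T1 = [-31/34 -264/425 -77/425 5; 0 -21/25 72/25 12; -30/17 384/425 112/425 6; 0 0 0 1]
det M = 6; M⁻¹ = [-8/17 0 -11/34 73/17; -72/85 -7/75 186/425 232/85; -21/85 8/25 217/1700 -573/170; 0 0 0 1]
M⁻¹ · (7763/1275, 213/50, -1626/425)ᵀ = (8/3, -9/2, -4)ᵀ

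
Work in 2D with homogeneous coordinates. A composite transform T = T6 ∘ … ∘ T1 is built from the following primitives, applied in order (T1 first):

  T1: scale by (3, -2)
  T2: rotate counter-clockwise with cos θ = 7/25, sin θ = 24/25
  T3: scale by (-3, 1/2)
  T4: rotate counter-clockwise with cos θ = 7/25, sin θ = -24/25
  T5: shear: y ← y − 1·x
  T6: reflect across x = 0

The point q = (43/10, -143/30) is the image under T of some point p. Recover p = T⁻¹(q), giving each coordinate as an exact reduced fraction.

p = (-9/2, 2/3)

T1 = [3 0 0; 0 -2 0; 0 0 1]
T2·T1 = [21/25 48/25 0; 72/25 -14/25 0; 0 0 1]
T3·…·T1 = [-63/25 -144/25 0; 36/25 -7/25 0; 0 0 1]
T4·…·T1 = [423/625 -1176/625 0; 1764/625 3407/625 0; 0 0 1]
T5·…·T1 = [423/625 -1176/625 0; 1341/625 4583/625 0; 0 0 1]
T6·…·T1 = [-423/625 1176/625 0; 1341/625 4583/625 0; 0 0 1]
det M = -9; M⁻¹ = [-4583/5625 392/1875 0; 149/625 47/625 0; 0 0 1]
M⁻¹ · (43/10, -143/30)ᵀ = (-9/2, 2/3)ᵀ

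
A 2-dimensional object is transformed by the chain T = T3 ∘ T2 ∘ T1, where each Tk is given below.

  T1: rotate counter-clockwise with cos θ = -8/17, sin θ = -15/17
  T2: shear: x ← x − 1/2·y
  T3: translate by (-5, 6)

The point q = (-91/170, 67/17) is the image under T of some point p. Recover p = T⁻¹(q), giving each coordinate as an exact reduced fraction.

T1 = [-8/17 15/17 0; -15/17 -8/17 0; 0 0 1]
T2·T1 = [-1/34 19/17 0; -15/17 -8/17 0; 0 0 1]
T3·…·T1 = [-1/34 19/17 -5; -15/17 -8/17 6; 0 0 1]
det M = 1; M⁻¹ = [-8/17 -19/17 74/17; 15/17 -1/34 78/17; 0 0 1]
M⁻¹ · (-91/170, 67/17)ᵀ = (1/5, 4)ᵀ

p = (1/5, 4)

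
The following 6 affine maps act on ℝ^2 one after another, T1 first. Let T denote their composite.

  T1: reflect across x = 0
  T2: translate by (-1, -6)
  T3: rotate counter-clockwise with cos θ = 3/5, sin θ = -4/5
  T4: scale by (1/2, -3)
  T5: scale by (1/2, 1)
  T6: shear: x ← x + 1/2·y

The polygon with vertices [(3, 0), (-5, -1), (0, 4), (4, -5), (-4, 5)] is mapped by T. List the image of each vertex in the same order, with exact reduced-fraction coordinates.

image vertices: (-6/5, 6/5), (103/10, 111/5), (1/20, 6/5), (19/20, 39/5), (19/4, 9)

T1 reflect across x = 0: (3, 0) → (-3, 0); (-5, -1) → (5, -1); (0, 4) → (0, 4); (4, -5) → (-4, -5); (-4, 5) → (4, 5)
T2 translate by (-1, -6): (-3, 0) → (-4, -6); (5, -1) → (4, -7); (0, 4) → (-1, -2); (-4, -5) → (-5, -11); (4, 5) → (3, -1)
T3 rotate counter-clockwise with cos θ = 3/5, sin θ = -4/5: (-4, -6) → (-36/5, -2/5); (4, -7) → (-16/5, -37/5); (-1, -2) → (-11/5, -2/5); (-5, -11) → (-59/5, -13/5); (3, -1) → (1, -3)
T4 scale by (1/2, -3): (-36/5, -2/5) → (-18/5, 6/5); (-16/5, -37/5) → (-8/5, 111/5); (-11/5, -2/5) → (-11/10, 6/5); (-59/5, -13/5) → (-59/10, 39/5); (1, -3) → (1/2, 9)
T5 scale by (1/2, 1): (-18/5, 6/5) → (-9/5, 6/5); (-8/5, 111/5) → (-4/5, 111/5); (-11/10, 6/5) → (-11/20, 6/5); (-59/10, 39/5) → (-59/20, 39/5); (1/2, 9) → (1/4, 9)
T6 shear: x ← x + 1/2·y: (-9/5, 6/5) → (-6/5, 6/5); (-4/5, 111/5) → (103/10, 111/5); (-11/20, 6/5) → (1/20, 6/5); (-59/20, 39/5) → (19/20, 39/5); (1/4, 9) → (19/4, 9)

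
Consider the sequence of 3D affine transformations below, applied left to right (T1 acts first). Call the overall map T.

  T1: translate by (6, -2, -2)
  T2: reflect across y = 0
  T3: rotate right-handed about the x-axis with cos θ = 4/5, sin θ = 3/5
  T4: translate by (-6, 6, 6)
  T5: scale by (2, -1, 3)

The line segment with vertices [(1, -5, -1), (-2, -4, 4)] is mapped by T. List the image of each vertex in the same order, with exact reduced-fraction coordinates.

T1 translate by (6, -2, -2): (1, -5, -1) → (7, -7, -3); (-2, -4, 4) → (4, -6, 2)
T2 reflect across y = 0: (7, -7, -3) → (7, 7, -3); (4, -6, 2) → (4, 6, 2)
T3 rotate right-handed about the x-axis with cos θ = 4/5, sin θ = 3/5: (7, 7, -3) → (7, 37/5, 9/5); (4, 6, 2) → (4, 18/5, 26/5)
T4 translate by (-6, 6, 6): (7, 37/5, 9/5) → (1, 67/5, 39/5); (4, 18/5, 26/5) → (-2, 48/5, 56/5)
T5 scale by (2, -1, 3): (1, 67/5, 39/5) → (2, -67/5, 117/5); (-2, 48/5, 56/5) → (-4, -48/5, 168/5)

image vertices: (2, -67/5, 117/5), (-4, -48/5, 168/5)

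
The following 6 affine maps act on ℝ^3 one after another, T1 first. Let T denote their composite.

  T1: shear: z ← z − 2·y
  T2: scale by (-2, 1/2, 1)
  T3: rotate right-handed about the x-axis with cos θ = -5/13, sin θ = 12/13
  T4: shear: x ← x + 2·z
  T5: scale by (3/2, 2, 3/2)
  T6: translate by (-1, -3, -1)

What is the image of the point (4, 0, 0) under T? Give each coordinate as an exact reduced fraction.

T1 shear: z ← z − 2·y: (4, 0, 0) → (4, 0, 0)
T2 scale by (-2, 1/2, 1): (4, 0, 0) → (-8, 0, 0)
T3 rotate right-handed about the x-axis with cos θ = -5/13, sin θ = 12/13: (-8, 0, 0) → (-8, 0, 0)
T4 shear: x ← x + 2·z: (-8, 0, 0) → (-8, 0, 0)
T5 scale by (3/2, 2, 3/2): (-8, 0, 0) → (-12, 0, 0)
T6 translate by (-1, -3, -1): (-12, 0, 0) → (-13, -3, -1)

T(p) = (-13, -3, -1)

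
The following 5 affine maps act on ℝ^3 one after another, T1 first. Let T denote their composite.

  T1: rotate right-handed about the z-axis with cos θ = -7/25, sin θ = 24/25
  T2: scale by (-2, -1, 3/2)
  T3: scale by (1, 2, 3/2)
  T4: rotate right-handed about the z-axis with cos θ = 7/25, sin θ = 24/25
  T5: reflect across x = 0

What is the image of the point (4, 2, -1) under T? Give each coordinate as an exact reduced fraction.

T1 rotate right-handed about the z-axis with cos θ = -7/25, sin θ = 24/25: (4, 2, -1) → (-76/25, 82/25, -1)
T2 scale by (-2, -1, 3/2): (-76/25, 82/25, -1) → (152/25, -82/25, -3/2)
T3 scale by (1, 2, 3/2): (152/25, -82/25, -3/2) → (152/25, -164/25, -9/4)
T4 rotate right-handed about the z-axis with cos θ = 7/25, sin θ = 24/25: (152/25, -164/25, -9/4) → (8, 4, -9/4)
T5 reflect across x = 0: (8, 4, -9/4) → (-8, 4, -9/4)

T(p) = (-8, 4, -9/4)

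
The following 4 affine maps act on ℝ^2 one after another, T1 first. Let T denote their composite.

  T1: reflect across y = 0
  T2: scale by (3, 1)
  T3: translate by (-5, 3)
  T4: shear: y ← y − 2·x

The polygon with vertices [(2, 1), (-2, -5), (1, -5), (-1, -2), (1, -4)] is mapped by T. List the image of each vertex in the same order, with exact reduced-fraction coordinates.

T1 reflect across y = 0: (2, 1) → (2, -1); (-2, -5) → (-2, 5); (1, -5) → (1, 5); (-1, -2) → (-1, 2); (1, -4) → (1, 4)
T2 scale by (3, 1): (2, -1) → (6, -1); (-2, 5) → (-6, 5); (1, 5) → (3, 5); (-1, 2) → (-3, 2); (1, 4) → (3, 4)
T3 translate by (-5, 3): (6, -1) → (1, 2); (-6, 5) → (-11, 8); (3, 5) → (-2, 8); (-3, 2) → (-8, 5); (3, 4) → (-2, 7)
T4 shear: y ← y − 2·x: (1, 2) → (1, 0); (-11, 8) → (-11, 30); (-2, 8) → (-2, 12); (-8, 5) → (-8, 21); (-2, 7) → (-2, 11)

image vertices: (1, 0), (-11, 30), (-2, 12), (-8, 21), (-2, 11)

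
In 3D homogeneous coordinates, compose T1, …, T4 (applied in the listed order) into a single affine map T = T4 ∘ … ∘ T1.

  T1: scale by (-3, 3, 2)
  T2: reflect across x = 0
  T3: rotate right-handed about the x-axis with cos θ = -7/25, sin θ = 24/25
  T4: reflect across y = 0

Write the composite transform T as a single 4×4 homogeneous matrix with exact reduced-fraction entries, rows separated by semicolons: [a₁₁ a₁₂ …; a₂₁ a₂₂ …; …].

T1 = [-3 0 0 0; 0 3 0 0; 0 0 2 0; 0 0 0 1]
T2·T1 = [3 0 0 0; 0 3 0 0; 0 0 2 0; 0 0 0 1]
T3·…·T1 = [3 0 0 0; 0 -21/25 -48/25 0; 0 72/25 -14/25 0; 0 0 0 1]
T4·…·T1 = [3 0 0 0; 0 21/25 48/25 0; 0 72/25 -14/25 0; 0 0 0 1]

T = [3 0 0 0; 0 21/25 48/25 0; 0 72/25 -14/25 0; 0 0 0 1]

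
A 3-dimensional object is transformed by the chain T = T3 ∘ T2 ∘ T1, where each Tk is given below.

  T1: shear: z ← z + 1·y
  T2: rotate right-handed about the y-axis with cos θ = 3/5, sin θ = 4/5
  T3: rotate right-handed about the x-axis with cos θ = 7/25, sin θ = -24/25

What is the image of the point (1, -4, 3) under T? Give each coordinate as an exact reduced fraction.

T1 shear: z ← z + 1·y: (1, -4, 3) → (1, -4, -1)
T2 rotate right-handed about the y-axis with cos θ = 3/5, sin θ = 4/5: (1, -4, -1) → (-1/5, -4, -7/5)
T3 rotate right-handed about the x-axis with cos θ = 7/25, sin θ = -24/25: (-1/5, -4, -7/5) → (-1/5, -308/125, 431/125)

T(p) = (-1/5, -308/125, 431/125)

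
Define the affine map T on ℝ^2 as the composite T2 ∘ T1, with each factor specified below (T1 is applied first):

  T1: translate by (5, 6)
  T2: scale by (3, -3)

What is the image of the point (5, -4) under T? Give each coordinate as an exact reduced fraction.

T(p) = (30, -6)

T1 translate by (5, 6): (5, -4) → (10, 2)
T2 scale by (3, -3): (10, 2) → (30, -6)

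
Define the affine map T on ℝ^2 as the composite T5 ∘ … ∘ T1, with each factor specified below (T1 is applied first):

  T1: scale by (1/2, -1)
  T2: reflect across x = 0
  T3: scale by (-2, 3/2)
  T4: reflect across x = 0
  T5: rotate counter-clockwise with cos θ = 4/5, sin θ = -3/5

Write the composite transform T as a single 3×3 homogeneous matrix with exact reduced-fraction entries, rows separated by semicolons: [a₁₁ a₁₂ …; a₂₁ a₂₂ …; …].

T = [-4/5 -9/10 0; 3/5 -6/5 0; 0 0 1]

T1 = [1/2 0 0; 0 -1 0; 0 0 1]
T2·T1 = [-1/2 0 0; 0 -1 0; 0 0 1]
T3·…·T1 = [1 0 0; 0 -3/2 0; 0 0 1]
T4·…·T1 = [-1 0 0; 0 -3/2 0; 0 0 1]
T5·…·T1 = [-4/5 -9/10 0; 3/5 -6/5 0; 0 0 1]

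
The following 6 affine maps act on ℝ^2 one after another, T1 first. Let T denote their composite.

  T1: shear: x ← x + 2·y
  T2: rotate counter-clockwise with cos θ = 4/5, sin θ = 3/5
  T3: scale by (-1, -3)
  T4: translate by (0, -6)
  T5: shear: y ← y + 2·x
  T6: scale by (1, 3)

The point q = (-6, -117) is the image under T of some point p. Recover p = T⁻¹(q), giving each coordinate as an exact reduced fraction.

p = (5, 2)

T1 = [1 2 0; 0 1 0; 0 0 1]
T2·T1 = [4/5 1 0; 3/5 2 0; 0 0 1]
T3·…·T1 = [-4/5 -1 0; -9/5 -6 0; 0 0 1]
T4·…·T1 = [-4/5 -1 0; -9/5 -6 -6; 0 0 1]
T5·…·T1 = [-4/5 -1 0; -17/5 -8 -6; 0 0 1]
T6·…·T1 = [-4/5 -1 0; -51/5 -24 -18; 0 0 1]
det M = 9; M⁻¹ = [-8/3 1/9 2; 17/15 -4/45 -8/5; 0 0 1]
M⁻¹ · (-6, -117)ᵀ = (5, 2)ᵀ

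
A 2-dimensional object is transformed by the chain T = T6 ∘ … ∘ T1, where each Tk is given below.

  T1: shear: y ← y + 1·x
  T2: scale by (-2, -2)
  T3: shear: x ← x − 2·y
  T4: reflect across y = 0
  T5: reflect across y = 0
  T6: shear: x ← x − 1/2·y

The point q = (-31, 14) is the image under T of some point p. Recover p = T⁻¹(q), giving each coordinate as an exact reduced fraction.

T1 = [1 0 0; 1 1 0; 0 0 1]
T2·T1 = [-2 0 0; -2 -2 0; 0 0 1]
T3·…·T1 = [2 4 0; -2 -2 0; 0 0 1]
T4·…·T1 = [2 4 0; 2 2 0; 0 0 1]
T5·…·T1 = [2 4 0; -2 -2 0; 0 0 1]
T6·…·T1 = [3 5 0; -2 -2 0; 0 0 1]
det M = 4; M⁻¹ = [-1/2 -5/4 0; 1/2 3/4 0; 0 0 1]
M⁻¹ · (-31, 14)ᵀ = (-2, -5)ᵀ

p = (-2, -5)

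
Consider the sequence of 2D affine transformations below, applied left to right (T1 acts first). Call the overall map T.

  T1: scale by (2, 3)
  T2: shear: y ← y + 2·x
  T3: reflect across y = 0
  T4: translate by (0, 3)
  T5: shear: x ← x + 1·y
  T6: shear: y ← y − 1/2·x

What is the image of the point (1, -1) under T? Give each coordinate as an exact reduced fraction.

T(p) = (4, 0)

T1 scale by (2, 3): (1, -1) → (2, -3)
T2 shear: y ← y + 2·x: (2, -3) → (2, 1)
T3 reflect across y = 0: (2, 1) → (2, -1)
T4 translate by (0, 3): (2, -1) → (2, 2)
T5 shear: x ← x + 1·y: (2, 2) → (4, 2)
T6 shear: y ← y − 1/2·x: (4, 2) → (4, 0)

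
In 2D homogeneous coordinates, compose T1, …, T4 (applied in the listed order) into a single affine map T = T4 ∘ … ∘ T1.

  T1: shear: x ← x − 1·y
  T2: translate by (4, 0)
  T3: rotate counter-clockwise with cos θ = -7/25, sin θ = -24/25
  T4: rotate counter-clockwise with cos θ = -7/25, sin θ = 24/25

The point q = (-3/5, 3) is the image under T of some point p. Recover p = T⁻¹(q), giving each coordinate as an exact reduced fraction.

T1 = [1 -1 0; 0 1 0; 0 0 1]
T2·T1 = [1 -1 4; 0 1 0; 0 0 1]
T3·…·T1 = [-7/25 31/25 -28/25; -24/25 17/25 -96/25; 0 0 1]
T4·…·T1 = [1 -1 4; 0 1 0; 0 0 1]
det M = 1; M⁻¹ = [1 1 -4; 0 1 0; 0 0 1]
M⁻¹ · (-3/5, 3)ᵀ = (-8/5, 3)ᵀ

p = (-8/5, 3)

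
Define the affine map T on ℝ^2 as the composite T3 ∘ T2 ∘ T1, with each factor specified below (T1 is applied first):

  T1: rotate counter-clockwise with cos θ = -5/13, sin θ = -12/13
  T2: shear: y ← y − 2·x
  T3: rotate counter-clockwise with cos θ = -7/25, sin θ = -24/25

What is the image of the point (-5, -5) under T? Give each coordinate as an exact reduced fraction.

T(p) = (61/5, -49/65)

T1 rotate counter-clockwise with cos θ = -5/13, sin θ = -12/13: (-5, -5) → (-35/13, 85/13)
T2 shear: y ← y − 2·x: (-35/13, 85/13) → (-35/13, 155/13)
T3 rotate counter-clockwise with cos θ = -7/25, sin θ = -24/25: (-35/13, 155/13) → (61/5, -49/65)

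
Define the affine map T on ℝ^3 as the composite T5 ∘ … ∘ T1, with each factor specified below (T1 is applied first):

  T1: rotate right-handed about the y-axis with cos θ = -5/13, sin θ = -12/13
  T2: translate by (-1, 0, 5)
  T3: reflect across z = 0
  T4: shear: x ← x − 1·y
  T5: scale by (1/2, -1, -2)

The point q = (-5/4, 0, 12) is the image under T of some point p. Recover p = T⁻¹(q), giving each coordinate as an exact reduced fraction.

p = (3/2, 0, 1)

T1 = [-5/13 0 -12/13 0; 0 1 0 0; 12/13 0 -5/13 0; 0 0 0 1]
T2·T1 = [-5/13 0 -12/13 -1; 0 1 0 0; 12/13 0 -5/13 5; 0 0 0 1]
T3·…·T1 = [-5/13 0 -12/13 -1; 0 1 0 0; -12/13 0 5/13 -5; 0 0 0 1]
T4·…·T1 = [-5/13 -1 -12/13 -1; 0 1 0 0; -12/13 0 5/13 -5; 0 0 0 1]
T5·…·T1 = [-5/26 -1/2 -6/13 -1/2; 0 -1 0 0; 24/13 0 -10/13 10; 0 0 0 1]
det M = -1; M⁻¹ = [-10/13 5/13 6/13 -5; 0 -1 0 0; -24/13 12/13 -5/26 1; 0 0 0 1]
M⁻¹ · (-5/4, 0, 12)ᵀ = (3/2, 0, 1)ᵀ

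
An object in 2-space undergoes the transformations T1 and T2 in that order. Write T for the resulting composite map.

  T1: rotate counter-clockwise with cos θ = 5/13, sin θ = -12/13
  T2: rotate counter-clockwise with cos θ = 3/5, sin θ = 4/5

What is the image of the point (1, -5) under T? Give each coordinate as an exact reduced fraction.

T1 rotate counter-clockwise with cos θ = 5/13, sin θ = -12/13: (1, -5) → (-55/13, -37/13)
T2 rotate counter-clockwise with cos θ = 3/5, sin θ = 4/5: (-55/13, -37/13) → (-17/65, -331/65)

T(p) = (-17/65, -331/65)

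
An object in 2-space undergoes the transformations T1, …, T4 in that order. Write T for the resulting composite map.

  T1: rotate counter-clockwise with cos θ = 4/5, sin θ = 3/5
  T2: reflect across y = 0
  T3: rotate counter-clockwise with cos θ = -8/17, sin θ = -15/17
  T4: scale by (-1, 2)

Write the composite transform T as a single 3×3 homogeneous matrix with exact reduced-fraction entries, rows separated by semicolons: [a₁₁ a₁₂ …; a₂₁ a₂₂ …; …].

T1 = [4/5 -3/5 0; 3/5 4/5 0; 0 0 1]
T2·T1 = [4/5 -3/5 0; -3/5 -4/5 0; 0 0 1]
T3·…·T1 = [-77/85 -36/85 0; -36/85 77/85 0; 0 0 1]
T4·…·T1 = [77/85 36/85 0; -72/85 154/85 0; 0 0 1]

T = [77/85 36/85 0; -72/85 154/85 0; 0 0 1]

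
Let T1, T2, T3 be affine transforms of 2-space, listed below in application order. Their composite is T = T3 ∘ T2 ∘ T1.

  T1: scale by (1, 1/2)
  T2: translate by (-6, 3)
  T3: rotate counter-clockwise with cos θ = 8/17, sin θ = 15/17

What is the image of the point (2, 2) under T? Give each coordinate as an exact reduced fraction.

T1 scale by (1, 1/2): (2, 2) → (2, 1)
T2 translate by (-6, 3): (2, 1) → (-4, 4)
T3 rotate counter-clockwise with cos θ = 8/17, sin θ = 15/17: (-4, 4) → (-92/17, -28/17)

T(p) = (-92/17, -28/17)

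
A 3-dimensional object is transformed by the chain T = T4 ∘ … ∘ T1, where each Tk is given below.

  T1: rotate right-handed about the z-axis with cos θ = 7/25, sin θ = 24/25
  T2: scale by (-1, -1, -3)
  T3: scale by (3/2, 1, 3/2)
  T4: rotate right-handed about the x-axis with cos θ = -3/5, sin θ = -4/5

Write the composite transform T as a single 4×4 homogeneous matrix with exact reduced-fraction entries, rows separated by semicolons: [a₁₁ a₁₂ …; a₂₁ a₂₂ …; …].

T = [-21/50 36/25 0 0; 72/125 21/125 -18/5 0; 96/125 28/125 27/10 0; 0 0 0 1]

T1 = [7/25 -24/25 0 0; 24/25 7/25 0 0; 0 0 1 0; 0 0 0 1]
T2·T1 = [-7/25 24/25 0 0; -24/25 -7/25 0 0; 0 0 -3 0; 0 0 0 1]
T3·…·T1 = [-21/50 36/25 0 0; -24/25 -7/25 0 0; 0 0 -9/2 0; 0 0 0 1]
T4·…·T1 = [-21/50 36/25 0 0; 72/125 21/125 -18/5 0; 96/125 28/125 27/10 0; 0 0 0 1]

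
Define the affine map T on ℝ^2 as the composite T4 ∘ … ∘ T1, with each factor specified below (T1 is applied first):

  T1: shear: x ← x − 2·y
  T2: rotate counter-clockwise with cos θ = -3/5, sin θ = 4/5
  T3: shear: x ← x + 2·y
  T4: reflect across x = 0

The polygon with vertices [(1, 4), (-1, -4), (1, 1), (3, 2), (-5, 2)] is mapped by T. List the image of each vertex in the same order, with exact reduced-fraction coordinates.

image vertices: (15, -8), (-15, 8), (3, -7/5), (5, -2), (13, -42/5)

T1 shear: x ← x − 2·y: (1, 4) → (-7, 4); (-1, -4) → (7, -4); (1, 1) → (-1, 1); (3, 2) → (-1, 2); (-5, 2) → (-9, 2)
T2 rotate counter-clockwise with cos θ = -3/5, sin θ = 4/5: (-7, 4) → (1, -8); (7, -4) → (-1, 8); (-1, 1) → (-1/5, -7/5); (-1, 2) → (-1, -2); (-9, 2) → (19/5, -42/5)
T3 shear: x ← x + 2·y: (1, -8) → (-15, -8); (-1, 8) → (15, 8); (-1/5, -7/5) → (-3, -7/5); (-1, -2) → (-5, -2); (19/5, -42/5) → (-13, -42/5)
T4 reflect across x = 0: (-15, -8) → (15, -8); (15, 8) → (-15, 8); (-3, -7/5) → (3, -7/5); (-5, -2) → (5, -2); (-13, -42/5) → (13, -42/5)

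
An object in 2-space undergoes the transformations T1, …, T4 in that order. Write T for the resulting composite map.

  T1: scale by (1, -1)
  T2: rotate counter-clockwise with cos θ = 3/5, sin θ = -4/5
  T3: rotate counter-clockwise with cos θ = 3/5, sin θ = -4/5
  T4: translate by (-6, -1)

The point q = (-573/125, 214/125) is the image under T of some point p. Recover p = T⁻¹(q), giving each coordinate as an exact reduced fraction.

p = (-3, -3/5)

T1 = [1 0 0; 0 -1 0; 0 0 1]
T2·T1 = [3/5 -4/5 0; -4/5 -3/5 0; 0 0 1]
T3·…·T1 = [-7/25 -24/25 0; -24/25 7/25 0; 0 0 1]
T4·…·T1 = [-7/25 -24/25 -6; -24/25 7/25 -1; 0 0 1]
det M = -1; M⁻¹ = [-7/25 -24/25 -66/25; -24/25 7/25 -137/25; 0 0 1]
M⁻¹ · (-573/125, 214/125)ᵀ = (-3, -3/5)ᵀ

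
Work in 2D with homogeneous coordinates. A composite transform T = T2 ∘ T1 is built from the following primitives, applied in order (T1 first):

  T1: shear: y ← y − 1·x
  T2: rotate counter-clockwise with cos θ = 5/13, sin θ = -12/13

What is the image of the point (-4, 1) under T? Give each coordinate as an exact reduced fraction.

T(p) = (40/13, 73/13)

T1 shear: y ← y − 1·x: (-4, 1) → (-4, 5)
T2 rotate counter-clockwise with cos θ = 5/13, sin θ = -12/13: (-4, 5) → (40/13, 73/13)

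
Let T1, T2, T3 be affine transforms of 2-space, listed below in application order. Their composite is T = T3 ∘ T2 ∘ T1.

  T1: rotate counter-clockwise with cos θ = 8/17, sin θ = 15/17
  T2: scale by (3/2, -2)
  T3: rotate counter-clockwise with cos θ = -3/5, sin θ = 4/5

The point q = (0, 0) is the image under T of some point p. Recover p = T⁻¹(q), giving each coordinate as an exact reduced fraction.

T1 = [8/17 -15/17 0; 15/17 8/17 0; 0 0 1]
T2·T1 = [12/17 -45/34 0; -30/17 -16/17 0; 0 0 1]
T3·…·T1 = [84/85 263/170 0; 138/85 -42/85 0; 0 0 1]
det M = -3; M⁻¹ = [14/85 263/510 0; 46/85 -28/85 0; 0 0 1]
M⁻¹ · (0, 0)ᵀ = (0, 0)ᵀ

p = (0, 0)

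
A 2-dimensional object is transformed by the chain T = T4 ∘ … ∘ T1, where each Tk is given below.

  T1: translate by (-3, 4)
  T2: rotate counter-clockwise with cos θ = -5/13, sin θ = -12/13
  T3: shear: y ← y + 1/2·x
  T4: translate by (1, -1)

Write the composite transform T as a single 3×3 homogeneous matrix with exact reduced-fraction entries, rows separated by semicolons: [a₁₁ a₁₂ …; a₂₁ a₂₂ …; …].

T = [-5/13 12/13 76/13; -29/26 1/13 69/26; 0 0 1]

T1 = [1 0 -3; 0 1 4; 0 0 1]
T2·T1 = [-5/13 12/13 63/13; -12/13 -5/13 16/13; 0 0 1]
T3·…·T1 = [-5/13 12/13 63/13; -29/26 1/13 95/26; 0 0 1]
T4·…·T1 = [-5/13 12/13 76/13; -29/26 1/13 69/26; 0 0 1]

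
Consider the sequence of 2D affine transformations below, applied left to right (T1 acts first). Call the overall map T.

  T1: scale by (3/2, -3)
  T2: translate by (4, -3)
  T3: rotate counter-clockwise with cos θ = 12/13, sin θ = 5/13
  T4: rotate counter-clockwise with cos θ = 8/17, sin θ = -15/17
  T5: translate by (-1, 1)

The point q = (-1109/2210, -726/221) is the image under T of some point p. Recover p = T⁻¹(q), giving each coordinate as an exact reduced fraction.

T1 = [3/2 0 0; 0 -3 0; 0 0 1]
T2·T1 = [3/2 0 4; 0 -3 -3; 0 0 1]
T3·…·T1 = [18/13 15/13 63/13; 15/26 -36/13 -16/13; 0 0 1]
T4·…·T1 = [513/442 -420/221 264/221; -210/221 -513/221 -1073/221; 0 0 1]
T5·…·T1 = [513/442 -420/221 43/221; -210/221 -513/221 -852/221; 0 0 1]
det M = -9/2; M⁻¹ = [114/221 -280/663 -382/221; -140/663 -57/221 -632/663; 0 0 1]
M⁻¹ · (-1109/2210, -726/221)ᵀ = (-3/5, 0)ᵀ

p = (-3/5, 0)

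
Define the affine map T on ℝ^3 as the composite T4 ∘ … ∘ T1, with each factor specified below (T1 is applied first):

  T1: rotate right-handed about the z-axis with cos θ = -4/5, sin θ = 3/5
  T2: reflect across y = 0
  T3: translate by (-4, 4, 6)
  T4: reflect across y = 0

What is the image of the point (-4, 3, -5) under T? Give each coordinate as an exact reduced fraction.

T(p) = (-13/5, -44/5, 1)

T1 rotate right-handed about the z-axis with cos θ = -4/5, sin θ = 3/5: (-4, 3, -5) → (7/5, -24/5, -5)
T2 reflect across y = 0: (7/5, -24/5, -5) → (7/5, 24/5, -5)
T3 translate by (-4, 4, 6): (7/5, 24/5, -5) → (-13/5, 44/5, 1)
T4 reflect across y = 0: (-13/5, 44/5, 1) → (-13/5, -44/5, 1)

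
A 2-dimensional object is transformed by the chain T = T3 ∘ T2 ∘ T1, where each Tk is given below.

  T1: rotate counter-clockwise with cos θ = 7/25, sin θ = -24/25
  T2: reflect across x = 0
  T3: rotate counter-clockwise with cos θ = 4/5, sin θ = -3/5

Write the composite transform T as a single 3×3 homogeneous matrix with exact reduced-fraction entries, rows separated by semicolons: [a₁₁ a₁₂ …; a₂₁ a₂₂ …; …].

T = [-4/5 -3/5 0; -3/5 4/5 0; 0 0 1]

T1 = [7/25 24/25 0; -24/25 7/25 0; 0 0 1]
T2·T1 = [-7/25 -24/25 0; -24/25 7/25 0; 0 0 1]
T3·…·T1 = [-4/5 -3/5 0; -3/5 4/5 0; 0 0 1]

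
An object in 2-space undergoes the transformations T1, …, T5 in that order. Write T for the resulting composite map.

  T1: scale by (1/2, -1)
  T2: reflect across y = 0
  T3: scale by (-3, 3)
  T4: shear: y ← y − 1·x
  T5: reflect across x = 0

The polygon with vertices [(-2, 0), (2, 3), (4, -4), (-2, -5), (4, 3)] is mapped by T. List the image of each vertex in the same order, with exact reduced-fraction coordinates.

image vertices: (-3, -3), (3, 12), (6, -6), (-3, -18), (6, 15)

T1 scale by (1/2, -1): (-2, 0) → (-1, 0); (2, 3) → (1, -3); (4, -4) → (2, 4); (-2, -5) → (-1, 5); (4, 3) → (2, -3)
T2 reflect across y = 0: (-1, 0) → (-1, 0); (1, -3) → (1, 3); (2, 4) → (2, -4); (-1, 5) → (-1, -5); (2, -3) → (2, 3)
T3 scale by (-3, 3): (-1, 0) → (3, 0); (1, 3) → (-3, 9); (2, -4) → (-6, -12); (-1, -5) → (3, -15); (2, 3) → (-6, 9)
T4 shear: y ← y − 1·x: (3, 0) → (3, -3); (-3, 9) → (-3, 12); (-6, -12) → (-6, -6); (3, -15) → (3, -18); (-6, 9) → (-6, 15)
T5 reflect across x = 0: (3, -3) → (-3, -3); (-3, 12) → (3, 12); (-6, -6) → (6, -6); (3, -18) → (-3, -18); (-6, 15) → (6, 15)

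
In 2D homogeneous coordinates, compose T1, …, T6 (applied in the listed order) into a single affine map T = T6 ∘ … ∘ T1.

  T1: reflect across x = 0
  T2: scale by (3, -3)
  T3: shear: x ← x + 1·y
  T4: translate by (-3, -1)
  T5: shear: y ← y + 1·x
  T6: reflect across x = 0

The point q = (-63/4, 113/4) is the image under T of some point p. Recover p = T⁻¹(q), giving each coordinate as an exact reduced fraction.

p = (-7/4, -9/2)

T1 = [-1 0 0; 0 1 0; 0 0 1]
T2·T1 = [-3 0 0; 0 -3 0; 0 0 1]
T3·…·T1 = [-3 -3 0; 0 -3 0; 0 0 1]
T4·…·T1 = [-3 -3 -3; 0 -3 -1; 0 0 1]
T5·…·T1 = [-3 -3 -3; -3 -6 -4; 0 0 1]
T6·…·T1 = [3 3 3; -3 -6 -4; 0 0 1]
det M = -9; M⁻¹ = [2/3 1/3 -2/3; -1/3 -1/3 -1/3; 0 0 1]
M⁻¹ · (-63/4, 113/4)ᵀ = (-7/4, -9/2)ᵀ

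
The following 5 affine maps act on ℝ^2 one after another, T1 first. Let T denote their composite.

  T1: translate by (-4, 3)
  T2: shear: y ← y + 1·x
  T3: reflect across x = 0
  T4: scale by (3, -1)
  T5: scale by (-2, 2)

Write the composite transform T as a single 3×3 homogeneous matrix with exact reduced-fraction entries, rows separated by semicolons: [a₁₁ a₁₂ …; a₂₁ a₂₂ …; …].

T1 = [1 0 -4; 0 1 3; 0 0 1]
T2·T1 = [1 0 -4; 1 1 -1; 0 0 1]
T3·…·T1 = [-1 0 4; 1 1 -1; 0 0 1]
T4·…·T1 = [-3 0 12; -1 -1 1; 0 0 1]
T5·…·T1 = [6 0 -24; -2 -2 2; 0 0 1]

T = [6 0 -24; -2 -2 2; 0 0 1]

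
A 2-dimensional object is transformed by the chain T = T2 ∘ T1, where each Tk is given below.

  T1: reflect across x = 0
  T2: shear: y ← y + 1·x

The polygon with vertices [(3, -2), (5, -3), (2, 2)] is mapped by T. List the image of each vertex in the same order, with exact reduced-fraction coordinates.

image vertices: (-3, -5), (-5, -8), (-2, 0)

T1 reflect across x = 0: (3, -2) → (-3, -2); (5, -3) → (-5, -3); (2, 2) → (-2, 2)
T2 shear: y ← y + 1·x: (-3, -2) → (-3, -5); (-5, -3) → (-5, -8); (-2, 2) → (-2, 0)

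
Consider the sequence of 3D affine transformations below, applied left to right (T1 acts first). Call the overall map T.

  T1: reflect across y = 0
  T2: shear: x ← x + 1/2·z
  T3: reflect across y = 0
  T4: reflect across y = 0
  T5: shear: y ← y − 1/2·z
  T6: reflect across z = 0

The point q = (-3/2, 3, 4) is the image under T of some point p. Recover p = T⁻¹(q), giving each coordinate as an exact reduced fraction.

p = (1/2, -1, -4)

T1 = [1 0 0 0; 0 -1 0 0; 0 0 1 0; 0 0 0 1]
T2·T1 = [1 0 1/2 0; 0 -1 0 0; 0 0 1 0; 0 0 0 1]
T3·…·T1 = [1 0 1/2 0; 0 1 0 0; 0 0 1 0; 0 0 0 1]
T4·…·T1 = [1 0 1/2 0; 0 -1 0 0; 0 0 1 0; 0 0 0 1]
T5·…·T1 = [1 0 1/2 0; 0 -1 -1/2 0; 0 0 1 0; 0 0 0 1]
T6·…·T1 = [1 0 1/2 0; 0 -1 -1/2 0; 0 0 -1 0; 0 0 0 1]
det M = 1; M⁻¹ = [1 0 1/2 0; 0 -1 1/2 0; 0 0 -1 0; 0 0 0 1]
M⁻¹ · (-3/2, 3, 4)ᵀ = (1/2, -1, -4)ᵀ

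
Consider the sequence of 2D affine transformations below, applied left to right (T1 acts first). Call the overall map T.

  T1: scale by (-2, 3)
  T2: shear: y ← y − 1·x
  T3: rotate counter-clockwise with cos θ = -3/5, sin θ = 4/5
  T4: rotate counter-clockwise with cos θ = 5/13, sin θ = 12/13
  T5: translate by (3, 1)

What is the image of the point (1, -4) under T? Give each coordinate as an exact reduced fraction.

T1 scale by (-2, 3): (1, -4) → (-2, -12)
T2 shear: y ← y − 1·x: (-2, -12) → (-2, -10)
T3 rotate counter-clockwise with cos θ = -3/5, sin θ = 4/5: (-2, -10) → (46/5, 22/5)
T4 rotate counter-clockwise with cos θ = 5/13, sin θ = 12/13: (46/5, 22/5) → (-34/65, 662/65)
T5 translate by (3, 1): (-34/65, 662/65) → (161/65, 727/65)

T(p) = (161/65, 727/65)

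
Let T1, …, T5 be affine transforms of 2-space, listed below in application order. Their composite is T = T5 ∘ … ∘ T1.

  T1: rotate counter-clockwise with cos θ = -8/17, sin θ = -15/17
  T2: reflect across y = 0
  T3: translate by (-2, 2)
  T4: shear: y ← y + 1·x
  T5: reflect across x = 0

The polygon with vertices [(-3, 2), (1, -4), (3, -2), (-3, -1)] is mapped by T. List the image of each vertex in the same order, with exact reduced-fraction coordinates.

image vertices: (-20/17, 25/17), (6, -5), (88/17, -25/17), (25/17, -44/17)

T1 rotate counter-clockwise with cos θ = -8/17, sin θ = -15/17: (-3, 2) → (54/17, 29/17); (1, -4) → (-4, 1); (3, -2) → (-54/17, -29/17); (-3, -1) → (9/17, 53/17)
T2 reflect across y = 0: (54/17, 29/17) → (54/17, -29/17); (-4, 1) → (-4, -1); (-54/17, -29/17) → (-54/17, 29/17); (9/17, 53/17) → (9/17, -53/17)
T3 translate by (-2, 2): (54/17, -29/17) → (20/17, 5/17); (-4, -1) → (-6, 1); (-54/17, 29/17) → (-88/17, 63/17); (9/17, -53/17) → (-25/17, -19/17)
T4 shear: y ← y + 1·x: (20/17, 5/17) → (20/17, 25/17); (-6, 1) → (-6, -5); (-88/17, 63/17) → (-88/17, -25/17); (-25/17, -19/17) → (-25/17, -44/17)
T5 reflect across x = 0: (20/17, 25/17) → (-20/17, 25/17); (-6, -5) → (6, -5); (-88/17, -25/17) → (88/17, -25/17); (-25/17, -44/17) → (25/17, -44/17)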